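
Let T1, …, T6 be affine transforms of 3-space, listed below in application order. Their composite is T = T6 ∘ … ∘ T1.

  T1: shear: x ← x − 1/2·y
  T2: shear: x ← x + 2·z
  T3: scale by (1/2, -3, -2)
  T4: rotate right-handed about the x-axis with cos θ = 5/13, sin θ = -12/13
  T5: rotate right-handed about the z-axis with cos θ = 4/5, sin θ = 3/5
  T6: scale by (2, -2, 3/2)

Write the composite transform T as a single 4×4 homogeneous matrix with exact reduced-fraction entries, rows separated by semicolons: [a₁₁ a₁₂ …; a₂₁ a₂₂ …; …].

T = [4/5 64/65 248/65 0; -3/5 279/130 114/65 0; 0 54/13 -15/13 0; 0 0 0 1]

T1 = [1 -1/2 0 0; 0 1 0 0; 0 0 1 0; 0 0 0 1]
T2·T1 = [1 -1/2 2 0; 0 1 0 0; 0 0 1 0; 0 0 0 1]
T3·…·T1 = [1/2 -1/4 1 0; 0 -3 0 0; 0 0 -2 0; 0 0 0 1]
T4·…·T1 = [1/2 -1/4 1 0; 0 -15/13 -24/13 0; 0 36/13 -10/13 0; 0 0 0 1]
T5·…·T1 = [2/5 32/65 124/65 0; 3/10 -279/260 -57/65 0; 0 36/13 -10/13 0; 0 0 0 1]
T6·…·T1 = [4/5 64/65 248/65 0; -3/5 279/130 114/65 0; 0 54/13 -15/13 0; 0 0 0 1]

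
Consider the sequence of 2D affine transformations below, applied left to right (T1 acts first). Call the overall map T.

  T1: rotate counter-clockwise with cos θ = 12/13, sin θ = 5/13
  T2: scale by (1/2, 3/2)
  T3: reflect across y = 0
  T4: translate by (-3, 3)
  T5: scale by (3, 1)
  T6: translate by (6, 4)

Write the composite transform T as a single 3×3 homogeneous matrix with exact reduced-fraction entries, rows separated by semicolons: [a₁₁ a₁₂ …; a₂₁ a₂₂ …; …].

T = [18/13 -15/26 -3; -15/26 -18/13 7; 0 0 1]

T1 = [12/13 -5/13 0; 5/13 12/13 0; 0 0 1]
T2·T1 = [6/13 -5/26 0; 15/26 18/13 0; 0 0 1]
T3·…·T1 = [6/13 -5/26 0; -15/26 -18/13 0; 0 0 1]
T4·…·T1 = [6/13 -5/26 -3; -15/26 -18/13 3; 0 0 1]
T5·…·T1 = [18/13 -15/26 -9; -15/26 -18/13 3; 0 0 1]
T6·…·T1 = [18/13 -15/26 -3; -15/26 -18/13 7; 0 0 1]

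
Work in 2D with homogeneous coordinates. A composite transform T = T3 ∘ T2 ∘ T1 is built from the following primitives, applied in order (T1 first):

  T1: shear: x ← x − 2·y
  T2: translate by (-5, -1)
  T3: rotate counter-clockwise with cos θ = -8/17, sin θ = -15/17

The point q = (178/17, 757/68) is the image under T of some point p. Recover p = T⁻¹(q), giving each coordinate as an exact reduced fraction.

T1 = [1 -2 0; 0 1 0; 0 0 1]
T2·T1 = [1 -2 -5; 0 1 -1; 0 0 1]
T3·…·T1 = [-8/17 31/17 25/17; -15/17 22/17 83/17; 0 0 1]
det M = 1; M⁻¹ = [22/17 -31/17 7; 15/17 -8/17 1; 0 0 1]
M⁻¹ · (178/17, 757/68)ᵀ = (1/4, 5)ᵀ

p = (1/4, 5)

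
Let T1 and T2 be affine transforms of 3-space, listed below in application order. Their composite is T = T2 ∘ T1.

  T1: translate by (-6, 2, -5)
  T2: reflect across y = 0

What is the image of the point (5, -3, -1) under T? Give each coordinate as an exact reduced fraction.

T1 translate by (-6, 2, -5): (5, -3, -1) → (-1, -1, -6)
T2 reflect across y = 0: (-1, -1, -6) → (-1, 1, -6)

T(p) = (-1, 1, -6)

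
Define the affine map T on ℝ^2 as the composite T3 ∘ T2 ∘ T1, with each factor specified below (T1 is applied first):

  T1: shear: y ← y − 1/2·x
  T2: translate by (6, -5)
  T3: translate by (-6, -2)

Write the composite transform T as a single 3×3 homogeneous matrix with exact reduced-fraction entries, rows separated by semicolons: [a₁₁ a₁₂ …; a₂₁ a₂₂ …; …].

T1 = [1 0 0; -1/2 1 0; 0 0 1]
T2·T1 = [1 0 6; -1/2 1 -5; 0 0 1]
T3·…·T1 = [1 0 0; -1/2 1 -7; 0 0 1]

T = [1 0 0; -1/2 1 -7; 0 0 1]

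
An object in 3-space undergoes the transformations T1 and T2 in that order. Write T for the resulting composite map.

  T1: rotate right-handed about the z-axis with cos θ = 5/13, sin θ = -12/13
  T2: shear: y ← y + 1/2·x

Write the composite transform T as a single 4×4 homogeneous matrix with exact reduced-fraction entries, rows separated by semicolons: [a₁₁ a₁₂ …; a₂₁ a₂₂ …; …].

T1 = [5/13 12/13 0 0; -12/13 5/13 0 0; 0 0 1 0; 0 0 0 1]
T2·T1 = [5/13 12/13 0 0; -19/26 11/13 0 0; 0 0 1 0; 0 0 0 1]

T = [5/13 12/13 0 0; -19/26 11/13 0 0; 0 0 1 0; 0 0 0 1]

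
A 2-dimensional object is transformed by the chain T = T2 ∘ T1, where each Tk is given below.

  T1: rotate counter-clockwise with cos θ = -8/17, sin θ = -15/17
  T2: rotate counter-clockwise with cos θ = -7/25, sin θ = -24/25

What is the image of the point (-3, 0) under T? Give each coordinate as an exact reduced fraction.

T1 rotate counter-clockwise with cos θ = -8/17, sin θ = -15/17: (-3, 0) → (24/17, 45/17)
T2 rotate counter-clockwise with cos θ = -7/25, sin θ = -24/25: (24/17, 45/17) → (912/425, -891/425)

T(p) = (912/425, -891/425)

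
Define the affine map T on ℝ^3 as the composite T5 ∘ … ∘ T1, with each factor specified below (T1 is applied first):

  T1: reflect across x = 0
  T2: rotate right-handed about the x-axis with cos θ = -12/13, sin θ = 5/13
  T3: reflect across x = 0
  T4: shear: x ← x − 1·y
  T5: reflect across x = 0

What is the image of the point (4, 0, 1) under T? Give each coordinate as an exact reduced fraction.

T1 reflect across x = 0: (4, 0, 1) → (-4, 0, 1)
T2 rotate right-handed about the x-axis with cos θ = -12/13, sin θ = 5/13: (-4, 0, 1) → (-4, -5/13, -12/13)
T3 reflect across x = 0: (-4, -5/13, -12/13) → (4, -5/13, -12/13)
T4 shear: x ← x − 1·y: (4, -5/13, -12/13) → (57/13, -5/13, -12/13)
T5 reflect across x = 0: (57/13, -5/13, -12/13) → (-57/13, -5/13, -12/13)

T(p) = (-57/13, -5/13, -12/13)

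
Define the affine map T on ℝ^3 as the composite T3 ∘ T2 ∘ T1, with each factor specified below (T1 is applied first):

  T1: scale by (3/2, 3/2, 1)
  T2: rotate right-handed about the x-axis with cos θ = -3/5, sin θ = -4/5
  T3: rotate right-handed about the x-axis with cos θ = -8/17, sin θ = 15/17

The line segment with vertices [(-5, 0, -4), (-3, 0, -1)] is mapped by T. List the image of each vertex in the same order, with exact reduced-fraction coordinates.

image vertices: (-15/2, -52/85, -336/85), (-9/2, -13/85, -84/85)

T1 scale by (3/2, 3/2, 1): (-5, 0, -4) → (-15/2, 0, -4); (-3, 0, -1) → (-9/2, 0, -1)
T2 rotate right-handed about the x-axis with cos θ = -3/5, sin θ = -4/5: (-15/2, 0, -4) → (-15/2, -16/5, 12/5); (-9/2, 0, -1) → (-9/2, -4/5, 3/5)
T3 rotate right-handed about the x-axis with cos θ = -8/17, sin θ = 15/17: (-15/2, -16/5, 12/5) → (-15/2, -52/85, -336/85); (-9/2, -4/5, 3/5) → (-9/2, -13/85, -84/85)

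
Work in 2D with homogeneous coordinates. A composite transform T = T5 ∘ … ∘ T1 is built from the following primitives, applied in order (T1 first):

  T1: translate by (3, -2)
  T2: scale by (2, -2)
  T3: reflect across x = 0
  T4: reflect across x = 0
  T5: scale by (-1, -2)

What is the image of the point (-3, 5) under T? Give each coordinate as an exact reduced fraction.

T1 translate by (3, -2): (-3, 5) → (0, 3)
T2 scale by (2, -2): (0, 3) → (0, -6)
T3 reflect across x = 0: (0, -6) → (0, -6)
T4 reflect across x = 0: (0, -6) → (0, -6)
T5 scale by (-1, -2): (0, -6) → (0, 12)

T(p) = (0, 12)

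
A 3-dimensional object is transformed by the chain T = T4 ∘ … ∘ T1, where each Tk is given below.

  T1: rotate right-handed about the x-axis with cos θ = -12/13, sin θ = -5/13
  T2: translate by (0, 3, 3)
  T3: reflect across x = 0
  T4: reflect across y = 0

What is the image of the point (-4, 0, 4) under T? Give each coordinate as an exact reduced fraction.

T(p) = (4, -59/13, -9/13)

T1 rotate right-handed about the x-axis with cos θ = -12/13, sin θ = -5/13: (-4, 0, 4) → (-4, 20/13, -48/13)
T2 translate by (0, 3, 3): (-4, 20/13, -48/13) → (-4, 59/13, -9/13)
T3 reflect across x = 0: (-4, 59/13, -9/13) → (4, 59/13, -9/13)
T4 reflect across y = 0: (4, 59/13, -9/13) → (4, -59/13, -9/13)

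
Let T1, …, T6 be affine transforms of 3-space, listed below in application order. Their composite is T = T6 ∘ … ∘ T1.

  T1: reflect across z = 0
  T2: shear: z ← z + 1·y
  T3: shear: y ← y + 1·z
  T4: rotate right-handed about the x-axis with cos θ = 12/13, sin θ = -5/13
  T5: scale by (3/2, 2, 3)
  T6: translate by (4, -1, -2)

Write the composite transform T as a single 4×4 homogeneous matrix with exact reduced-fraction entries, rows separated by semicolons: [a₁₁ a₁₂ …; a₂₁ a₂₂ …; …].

T = [3/2 0 0 4; 0 58/13 -34/13 -1; 0 6/13 -21/13 -2; 0 0 0 1]

T1 = [1 0 0 0; 0 1 0 0; 0 0 -1 0; 0 0 0 1]
T2·T1 = [1 0 0 0; 0 1 0 0; 0 1 -1 0; 0 0 0 1]
T3·…·T1 = [1 0 0 0; 0 2 -1 0; 0 1 -1 0; 0 0 0 1]
T4·…·T1 = [1 0 0 0; 0 29/13 -17/13 0; 0 2/13 -7/13 0; 0 0 0 1]
T5·…·T1 = [3/2 0 0 0; 0 58/13 -34/13 0; 0 6/13 -21/13 0; 0 0 0 1]
T6·…·T1 = [3/2 0 0 4; 0 58/13 -34/13 -1; 0 6/13 -21/13 -2; 0 0 0 1]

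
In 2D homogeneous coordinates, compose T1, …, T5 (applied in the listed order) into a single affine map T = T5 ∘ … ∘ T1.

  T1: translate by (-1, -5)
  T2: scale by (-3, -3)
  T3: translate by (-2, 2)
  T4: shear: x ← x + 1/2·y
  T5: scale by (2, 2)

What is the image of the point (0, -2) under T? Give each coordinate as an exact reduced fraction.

T1 translate by (-1, -5): (0, -2) → (-1, -7)
T2 scale by (-3, -3): (-1, -7) → (3, 21)
T3 translate by (-2, 2): (3, 21) → (1, 23)
T4 shear: x ← x + 1/2·y: (1, 23) → (25/2, 23)
T5 scale by (2, 2): (25/2, 23) → (25, 46)

T(p) = (25, 46)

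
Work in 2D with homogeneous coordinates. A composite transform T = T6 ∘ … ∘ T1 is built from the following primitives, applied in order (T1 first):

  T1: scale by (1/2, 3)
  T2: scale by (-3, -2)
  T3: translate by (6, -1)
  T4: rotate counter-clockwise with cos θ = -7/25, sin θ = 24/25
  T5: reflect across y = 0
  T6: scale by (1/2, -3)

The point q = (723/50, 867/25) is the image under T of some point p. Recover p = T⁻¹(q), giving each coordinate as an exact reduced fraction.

p = (2, 5)

T1 = [1/2 0 0; 0 3 0; 0 0 1]
T2·T1 = [-3/2 0 0; 0 -6 0; 0 0 1]
T3·…·T1 = [-3/2 0 6; 0 -6 -1; 0 0 1]
T4·…·T1 = [21/50 144/25 -18/25; -36/25 42/25 151/25; 0 0 1]
T5·…·T1 = [21/50 144/25 -18/25; 36/25 -42/25 -151/25; 0 0 1]
T6·…·T1 = [21/100 72/25 -9/25; -108/25 126/25 453/25; 0 0 1]
det M = 27/2; M⁻¹ = [28/75 -16/75 4; 8/25 7/450 -1/6; 0 0 1]
M⁻¹ · (723/50, 867/25)ᵀ = (2, 5)ᵀ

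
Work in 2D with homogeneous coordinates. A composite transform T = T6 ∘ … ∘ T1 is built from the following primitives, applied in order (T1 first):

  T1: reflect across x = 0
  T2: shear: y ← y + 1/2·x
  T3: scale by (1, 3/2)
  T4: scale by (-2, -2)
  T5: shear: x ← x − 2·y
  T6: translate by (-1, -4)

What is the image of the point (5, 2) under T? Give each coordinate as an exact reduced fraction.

T1 reflect across x = 0: (5, 2) → (-5, 2)
T2 shear: y ← y + 1/2·x: (-5, 2) → (-5, -1/2)
T3 scale by (1, 3/2): (-5, -1/2) → (-5, -3/4)
T4 scale by (-2, -2): (-5, -3/4) → (10, 3/2)
T5 shear: x ← x − 2·y: (10, 3/2) → (7, 3/2)
T6 translate by (-1, -4): (7, 3/2) → (6, -5/2)

T(p) = (6, -5/2)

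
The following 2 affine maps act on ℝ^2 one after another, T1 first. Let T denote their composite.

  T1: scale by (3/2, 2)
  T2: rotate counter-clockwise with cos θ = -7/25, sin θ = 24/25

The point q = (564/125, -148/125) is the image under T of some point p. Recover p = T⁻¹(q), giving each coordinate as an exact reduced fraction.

p = (-8/5, -2)

T1 = [3/2 0 0; 0 2 0; 0 0 1]
T2·T1 = [-21/50 -48/25 0; 36/25 -14/25 0; 0 0 1]
det M = 3; M⁻¹ = [-14/75 16/25 0; -12/25 -7/50 0; 0 0 1]
M⁻¹ · (564/125, -148/125)ᵀ = (-8/5, -2)ᵀ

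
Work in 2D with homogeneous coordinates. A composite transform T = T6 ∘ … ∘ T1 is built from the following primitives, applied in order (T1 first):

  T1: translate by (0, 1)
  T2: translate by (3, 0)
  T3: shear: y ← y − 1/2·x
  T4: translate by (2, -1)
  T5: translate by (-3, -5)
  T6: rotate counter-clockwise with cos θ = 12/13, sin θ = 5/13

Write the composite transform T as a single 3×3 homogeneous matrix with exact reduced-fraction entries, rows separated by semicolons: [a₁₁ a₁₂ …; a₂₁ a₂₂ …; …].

T1 = [1 0 0; 0 1 1; 0 0 1]
T2·T1 = [1 0 3; 0 1 1; 0 0 1]
T3·…·T1 = [1 0 3; -1/2 1 -1/2; 0 0 1]
T4·…·T1 = [1 0 5; -1/2 1 -3/2; 0 0 1]
T5·…·T1 = [1 0 2; -1/2 1 -13/2; 0 0 1]
T6·…·T1 = [29/26 -5/13 113/26; -1/13 12/13 -68/13; 0 0 1]

T = [29/26 -5/13 113/26; -1/13 12/13 -68/13; 0 0 1]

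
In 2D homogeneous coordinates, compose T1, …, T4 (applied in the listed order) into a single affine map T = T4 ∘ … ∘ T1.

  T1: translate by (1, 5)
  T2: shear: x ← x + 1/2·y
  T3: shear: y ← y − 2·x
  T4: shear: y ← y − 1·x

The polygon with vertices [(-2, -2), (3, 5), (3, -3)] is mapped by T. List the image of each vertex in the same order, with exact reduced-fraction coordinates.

image vertices: (1/2, 3/2), (9, -17), (5, -13)

T1 translate by (1, 5): (-2, -2) → (-1, 3); (3, 5) → (4, 10); (3, -3) → (4, 2)
T2 shear: x ← x + 1/2·y: (-1, 3) → (1/2, 3); (4, 10) → (9, 10); (4, 2) → (5, 2)
T3 shear: y ← y − 2·x: (1/2, 3) → (1/2, 2); (9, 10) → (9, -8); (5, 2) → (5, -8)
T4 shear: y ← y − 1·x: (1/2, 2) → (1/2, 3/2); (9, -8) → (9, -17); (5, -8) → (5, -13)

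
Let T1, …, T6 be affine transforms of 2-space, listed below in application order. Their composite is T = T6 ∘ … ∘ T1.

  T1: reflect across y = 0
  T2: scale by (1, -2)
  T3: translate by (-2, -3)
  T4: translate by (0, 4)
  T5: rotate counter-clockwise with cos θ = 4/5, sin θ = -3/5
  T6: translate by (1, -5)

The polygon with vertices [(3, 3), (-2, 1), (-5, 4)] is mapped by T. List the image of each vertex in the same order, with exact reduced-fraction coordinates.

T1 reflect across y = 0: (3, 3) → (3, -3); (-2, 1) → (-2, -1); (-5, 4) → (-5, -4)
T2 scale by (1, -2): (3, -3) → (3, 6); (-2, -1) → (-2, 2); (-5, -4) → (-5, 8)
T3 translate by (-2, -3): (3, 6) → (1, 3); (-2, 2) → (-4, -1); (-5, 8) → (-7, 5)
T4 translate by (0, 4): (1, 3) → (1, 7); (-4, -1) → (-4, 3); (-7, 5) → (-7, 9)
T5 rotate counter-clockwise with cos θ = 4/5, sin θ = -3/5: (1, 7) → (5, 5); (-4, 3) → (-7/5, 24/5); (-7, 9) → (-1/5, 57/5)
T6 translate by (1, -5): (5, 5) → (6, 0); (-7/5, 24/5) → (-2/5, -1/5); (-1/5, 57/5) → (4/5, 32/5)

image vertices: (6, 0), (-2/5, -1/5), (4/5, 32/5)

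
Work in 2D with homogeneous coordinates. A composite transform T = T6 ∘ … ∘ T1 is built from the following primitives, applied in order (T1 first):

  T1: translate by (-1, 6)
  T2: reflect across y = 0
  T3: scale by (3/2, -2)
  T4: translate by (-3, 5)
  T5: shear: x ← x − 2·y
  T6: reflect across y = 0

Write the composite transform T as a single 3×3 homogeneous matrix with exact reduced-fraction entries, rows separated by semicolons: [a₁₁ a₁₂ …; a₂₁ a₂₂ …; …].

T = [3/2 -4 -77/2; 0 -2 -17; 0 0 1]

T1 = [1 0 -1; 0 1 6; 0 0 1]
T2·T1 = [1 0 -1; 0 -1 -6; 0 0 1]
T3·…·T1 = [3/2 0 -3/2; 0 2 12; 0 0 1]
T4·…·T1 = [3/2 0 -9/2; 0 2 17; 0 0 1]
T5·…·T1 = [3/2 -4 -77/2; 0 2 17; 0 0 1]
T6·…·T1 = [3/2 -4 -77/2; 0 -2 -17; 0 0 1]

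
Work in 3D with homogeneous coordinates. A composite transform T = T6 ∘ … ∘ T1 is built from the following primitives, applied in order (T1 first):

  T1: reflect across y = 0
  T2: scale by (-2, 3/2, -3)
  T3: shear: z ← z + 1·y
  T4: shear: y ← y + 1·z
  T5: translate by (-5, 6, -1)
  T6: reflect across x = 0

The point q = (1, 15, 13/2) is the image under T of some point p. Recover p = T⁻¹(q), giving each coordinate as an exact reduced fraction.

T1 = [1 0 0 0; 0 -1 0 0; 0 0 1 0; 0 0 0 1]
T2·T1 = [-2 0 0 0; 0 -3/2 0 0; 0 0 -3 0; 0 0 0 1]
T3·…·T1 = [-2 0 0 0; 0 -3/2 0 0; 0 -3/2 -3 0; 0 0 0 1]
T4·…·T1 = [-2 0 0 0; 0 -3 -3 0; 0 -3/2 -3 0; 0 0 0 1]
T5·…·T1 = [-2 0 0 -5; 0 -3 -3 6; 0 -3/2 -3 -1; 0 0 0 1]
T6·…·T1 = [2 0 0 5; 0 -3 -3 6; 0 -3/2 -3 -1; 0 0 0 1]
det M = 9; M⁻¹ = [1/2 0 0 -5/2; 0 -2/3 2/3 14/3; 0 1/3 -2/3 -8/3; 0 0 0 1]
M⁻¹ · (1, 15, 13/2)ᵀ = (-2, -1, -2)ᵀ

p = (-2, -1, -2)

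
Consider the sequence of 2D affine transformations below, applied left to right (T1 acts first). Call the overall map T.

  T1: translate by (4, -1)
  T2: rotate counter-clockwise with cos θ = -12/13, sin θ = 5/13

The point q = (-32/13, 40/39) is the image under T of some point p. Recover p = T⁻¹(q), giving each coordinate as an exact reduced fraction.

p = (-4/3, 1)

T1 = [1 0 4; 0 1 -1; 0 0 1]
T2·T1 = [-12/13 -5/13 -43/13; 5/13 -12/13 32/13; 0 0 1]
det M = 1; M⁻¹ = [-12/13 5/13 -4; -5/13 -12/13 1; 0 0 1]
M⁻¹ · (-32/13, 40/39)ᵀ = (-4/3, 1)ᵀ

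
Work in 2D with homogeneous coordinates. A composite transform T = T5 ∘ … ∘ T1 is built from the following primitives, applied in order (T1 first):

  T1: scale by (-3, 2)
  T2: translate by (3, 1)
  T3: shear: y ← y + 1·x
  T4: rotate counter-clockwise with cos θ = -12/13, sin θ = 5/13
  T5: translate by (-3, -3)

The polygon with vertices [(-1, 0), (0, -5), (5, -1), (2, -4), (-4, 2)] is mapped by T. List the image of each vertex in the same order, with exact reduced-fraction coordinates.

T1 scale by (-3, 2): (-1, 0) → (3, 0); (0, -5) → (0, -10); (5, -1) → (-15, -2); (2, -4) → (-6, -8); (-4, 2) → (12, 4)
T2 translate by (3, 1): (3, 0) → (6, 1); (0, -10) → (3, -9); (-15, -2) → (-12, -1); (-6, -8) → (-3, -7); (12, 4) → (15, 5)
T3 shear: y ← y + 1·x: (6, 1) → (6, 7); (3, -9) → (3, -6); (-12, -1) → (-12, -13); (-3, -7) → (-3, -10); (15, 5) → (15, 20)
T4 rotate counter-clockwise with cos θ = -12/13, sin θ = 5/13: (6, 7) → (-107/13, -54/13); (3, -6) → (-6/13, 87/13); (-12, -13) → (209/13, 96/13); (-3, -10) → (86/13, 105/13); (15, 20) → (-280/13, -165/13)
T5 translate by (-3, -3): (-107/13, -54/13) → (-146/13, -93/13); (-6/13, 87/13) → (-45/13, 48/13); (209/13, 96/13) → (170/13, 57/13); (86/13, 105/13) → (47/13, 66/13); (-280/13, -165/13) → (-319/13, -204/13)

image vertices: (-146/13, -93/13), (-45/13, 48/13), (170/13, 57/13), (47/13, 66/13), (-319/13, -204/13)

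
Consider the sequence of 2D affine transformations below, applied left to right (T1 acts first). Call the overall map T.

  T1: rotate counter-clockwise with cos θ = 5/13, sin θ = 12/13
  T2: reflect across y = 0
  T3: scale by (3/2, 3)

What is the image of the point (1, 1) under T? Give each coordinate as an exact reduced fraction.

T1 rotate counter-clockwise with cos θ = 5/13, sin θ = 12/13: (1, 1) → (-7/13, 17/13)
T2 reflect across y = 0: (-7/13, 17/13) → (-7/13, -17/13)
T3 scale by (3/2, 3): (-7/13, -17/13) → (-21/26, -51/13)

T(p) = (-21/26, -51/13)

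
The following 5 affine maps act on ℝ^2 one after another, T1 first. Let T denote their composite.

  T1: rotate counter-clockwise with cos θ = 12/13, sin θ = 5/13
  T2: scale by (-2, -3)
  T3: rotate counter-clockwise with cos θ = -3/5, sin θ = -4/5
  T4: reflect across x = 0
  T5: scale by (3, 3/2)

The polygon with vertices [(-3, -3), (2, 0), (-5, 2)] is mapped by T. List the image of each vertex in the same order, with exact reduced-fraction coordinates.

T1 rotate counter-clockwise with cos θ = 12/13, sin θ = 5/13: (-3, -3) → (-21/13, -51/13); (2, 0) → (24/13, 10/13); (-5, 2) → (-70/13, -1/13)
T2 scale by (-2, -3): (-21/13, -51/13) → (42/13, 153/13); (24/13, 10/13) → (-48/13, -30/13); (-70/13, -1/13) → (140/13, 3/13)
T3 rotate counter-clockwise with cos θ = -3/5, sin θ = -4/5: (42/13, 153/13) → (486/65, -627/65); (-48/13, -30/13) → (24/65, 282/65); (140/13, 3/13) → (-408/65, -569/65)
T4 reflect across x = 0: (486/65, -627/65) → (-486/65, -627/65); (24/65, 282/65) → (-24/65, 282/65); (-408/65, -569/65) → (408/65, -569/65)
T5 scale by (3, 3/2): (-486/65, -627/65) → (-1458/65, -1881/130); (-24/65, 282/65) → (-72/65, 423/65); (408/65, -569/65) → (1224/65, -1707/130)

image vertices: (-1458/65, -1881/130), (-72/65, 423/65), (1224/65, -1707/130)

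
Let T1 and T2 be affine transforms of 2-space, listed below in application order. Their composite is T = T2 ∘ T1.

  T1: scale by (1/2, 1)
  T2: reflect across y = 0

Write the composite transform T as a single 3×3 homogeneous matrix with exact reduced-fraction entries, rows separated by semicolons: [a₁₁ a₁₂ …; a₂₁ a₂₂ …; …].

T1 = [1/2 0 0; 0 1 0; 0 0 1]
T2·T1 = [1/2 0 0; 0 -1 0; 0 0 1]

T = [1/2 0 0; 0 -1 0; 0 0 1]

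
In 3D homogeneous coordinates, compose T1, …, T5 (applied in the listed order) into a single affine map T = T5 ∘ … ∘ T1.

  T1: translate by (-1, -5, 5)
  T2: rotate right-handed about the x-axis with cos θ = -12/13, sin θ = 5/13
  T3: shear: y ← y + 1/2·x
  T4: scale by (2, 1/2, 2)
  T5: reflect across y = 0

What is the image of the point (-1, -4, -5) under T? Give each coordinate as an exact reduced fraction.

T1 translate by (-1, -5, 5): (-1, -4, -5) → (-2, -9, 0)
T2 rotate right-handed about the x-axis with cos θ = -12/13, sin θ = 5/13: (-2, -9, 0) → (-2, 108/13, -45/13)
T3 shear: y ← y + 1/2·x: (-2, 108/13, -45/13) → (-2, 95/13, -45/13)
T4 scale by (2, 1/2, 2): (-2, 95/13, -45/13) → (-4, 95/26, -90/13)
T5 reflect across y = 0: (-4, 95/26, -90/13) → (-4, -95/26, -90/13)

T(p) = (-4, -95/26, -90/13)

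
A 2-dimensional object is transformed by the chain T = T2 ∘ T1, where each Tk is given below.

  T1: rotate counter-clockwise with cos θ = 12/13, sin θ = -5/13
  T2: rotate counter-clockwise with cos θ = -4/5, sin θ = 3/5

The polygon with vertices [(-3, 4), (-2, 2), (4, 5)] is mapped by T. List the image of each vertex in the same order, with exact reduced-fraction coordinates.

T1 rotate counter-clockwise with cos θ = 12/13, sin θ = -5/13: (-3, 4) → (-16/13, 63/13); (-2, 2) → (-14/13, 34/13); (4, 5) → (73/13, 40/13)
T2 rotate counter-clockwise with cos θ = -4/5, sin θ = 3/5: (-16/13, 63/13) → (-25/13, -60/13); (-14/13, 34/13) → (-46/65, -178/65); (73/13, 40/13) → (-412/65, 59/65)

image vertices: (-25/13, -60/13), (-46/65, -178/65), (-412/65, 59/65)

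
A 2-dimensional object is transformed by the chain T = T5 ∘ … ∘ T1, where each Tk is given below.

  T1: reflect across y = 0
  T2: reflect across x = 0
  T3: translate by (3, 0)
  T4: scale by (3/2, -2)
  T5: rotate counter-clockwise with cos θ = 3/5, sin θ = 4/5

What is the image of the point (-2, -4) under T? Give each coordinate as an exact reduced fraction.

T(p) = (109/10, 6/5)

T1 reflect across y = 0: (-2, -4) → (-2, 4)
T2 reflect across x = 0: (-2, 4) → (2, 4)
T3 translate by (3, 0): (2, 4) → (5, 4)
T4 scale by (3/2, -2): (5, 4) → (15/2, -8)
T5 rotate counter-clockwise with cos θ = 3/5, sin θ = 4/5: (15/2, -8) → (109/10, 6/5)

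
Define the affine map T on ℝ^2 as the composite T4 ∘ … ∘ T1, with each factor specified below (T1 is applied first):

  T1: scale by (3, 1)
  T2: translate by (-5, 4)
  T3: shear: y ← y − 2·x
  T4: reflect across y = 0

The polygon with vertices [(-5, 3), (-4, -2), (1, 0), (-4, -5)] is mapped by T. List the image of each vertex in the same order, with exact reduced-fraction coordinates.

image vertices: (-20, -47), (-17, -36), (-2, -8), (-17, -33)

T1 scale by (3, 1): (-5, 3) → (-15, 3); (-4, -2) → (-12, -2); (1, 0) → (3, 0); (-4, -5) → (-12, -5)
T2 translate by (-5, 4): (-15, 3) → (-20, 7); (-12, -2) → (-17, 2); (3, 0) → (-2, 4); (-12, -5) → (-17, -1)
T3 shear: y ← y − 2·x: (-20, 7) → (-20, 47); (-17, 2) → (-17, 36); (-2, 4) → (-2, 8); (-17, -1) → (-17, 33)
T4 reflect across y = 0: (-20, 47) → (-20, -47); (-17, 36) → (-17, -36); (-2, 8) → (-2, -8); (-17, 33) → (-17, -33)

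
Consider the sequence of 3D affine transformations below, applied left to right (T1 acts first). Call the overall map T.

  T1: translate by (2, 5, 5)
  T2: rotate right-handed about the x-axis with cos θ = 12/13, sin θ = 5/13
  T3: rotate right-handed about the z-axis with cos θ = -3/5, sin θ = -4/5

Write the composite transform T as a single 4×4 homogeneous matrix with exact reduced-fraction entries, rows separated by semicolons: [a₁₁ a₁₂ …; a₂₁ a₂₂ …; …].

T1 = [1 0 0 2; 0 1 0 5; 0 0 1 5; 0 0 0 1]
T2·T1 = [1 0 0 2; 0 12/13 -5/13 35/13; 0 5/13 12/13 85/13; 0 0 0 1]
T3·…·T1 = [-3/5 48/65 -4/13 62/65; -4/5 -36/65 3/13 -209/65; 0 5/13 12/13 85/13; 0 0 0 1]

T = [-3/5 48/65 -4/13 62/65; -4/5 -36/65 3/13 -209/65; 0 5/13 12/13 85/13; 0 0 0 1]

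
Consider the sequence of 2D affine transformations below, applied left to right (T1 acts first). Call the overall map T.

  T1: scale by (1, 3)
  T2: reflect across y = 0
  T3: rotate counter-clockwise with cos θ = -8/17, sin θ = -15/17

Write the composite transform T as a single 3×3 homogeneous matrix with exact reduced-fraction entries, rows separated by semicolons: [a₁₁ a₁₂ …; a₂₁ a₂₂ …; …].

T = [-8/17 -45/17 0; -15/17 24/17 0; 0 0 1]

T1 = [1 0 0; 0 3 0; 0 0 1]
T2·T1 = [1 0 0; 0 -3 0; 0 0 1]
T3·…·T1 = [-8/17 -45/17 0; -15/17 24/17 0; 0 0 1]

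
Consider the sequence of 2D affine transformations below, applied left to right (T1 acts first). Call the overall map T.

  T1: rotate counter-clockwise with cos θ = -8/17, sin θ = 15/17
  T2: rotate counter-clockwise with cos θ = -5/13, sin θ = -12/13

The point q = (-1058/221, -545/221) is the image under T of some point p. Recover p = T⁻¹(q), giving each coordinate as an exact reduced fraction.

p = (-5, -2)

T1 = [-8/17 -15/17 0; 15/17 -8/17 0; 0 0 1]
T2·T1 = [220/221 -21/221 0; 21/221 220/221 0; 0 0 1]
det M = 1; M⁻¹ = [220/221 21/221 0; -21/221 220/221 0; 0 0 1]
M⁻¹ · (-1058/221, -545/221)ᵀ = (-5, -2)ᵀ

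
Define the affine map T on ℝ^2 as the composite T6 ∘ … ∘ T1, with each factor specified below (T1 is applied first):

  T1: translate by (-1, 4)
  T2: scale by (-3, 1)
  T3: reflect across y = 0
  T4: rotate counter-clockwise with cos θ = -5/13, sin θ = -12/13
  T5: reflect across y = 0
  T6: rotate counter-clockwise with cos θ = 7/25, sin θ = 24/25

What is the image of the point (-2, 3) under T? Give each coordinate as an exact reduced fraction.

T1 translate by (-1, 4): (-2, 3) → (-3, 7)
T2 scale by (-3, 1): (-3, 7) → (9, 7)
T3 reflect across y = 0: (9, 7) → (9, -7)
T4 rotate counter-clockwise with cos θ = -5/13, sin θ = -12/13: (9, -7) → (-129/13, -73/13)
T5 reflect across y = 0: (-129/13, -73/13) → (-129/13, 73/13)
T6 rotate counter-clockwise with cos θ = 7/25, sin θ = 24/25: (-129/13, 73/13) → (-531/65, -517/65)

T(p) = (-531/65, -517/65)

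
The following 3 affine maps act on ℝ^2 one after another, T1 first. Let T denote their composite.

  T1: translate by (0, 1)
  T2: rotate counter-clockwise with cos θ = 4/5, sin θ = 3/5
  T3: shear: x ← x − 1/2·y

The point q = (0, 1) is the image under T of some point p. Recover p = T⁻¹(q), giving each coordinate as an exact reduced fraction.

T1 = [1 0 0; 0 1 1; 0 0 1]
T2·T1 = [4/5 -3/5 -3/5; 3/5 4/5 4/5; 0 0 1]
T3·…·T1 = [1/2 -1 -1; 3/5 4/5 4/5; 0 0 1]
det M = 1; M⁻¹ = [4/5 1 0; -3/5 1/2 -1; 0 0 1]
M⁻¹ · (0, 1)ᵀ = (1, -1/2)ᵀ

p = (1, -1/2)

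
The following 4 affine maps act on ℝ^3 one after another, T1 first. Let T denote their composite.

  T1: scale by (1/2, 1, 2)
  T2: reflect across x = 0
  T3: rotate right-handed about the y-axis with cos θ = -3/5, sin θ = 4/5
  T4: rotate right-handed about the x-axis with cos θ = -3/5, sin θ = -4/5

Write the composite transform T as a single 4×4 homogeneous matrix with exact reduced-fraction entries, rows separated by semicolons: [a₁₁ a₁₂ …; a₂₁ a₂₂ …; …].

T1 = [1/2 0 0 0; 0 1 0 0; 0 0 2 0; 0 0 0 1]
T2·T1 = [-1/2 0 0 0; 0 1 0 0; 0 0 2 0; 0 0 0 1]
T3·…·T1 = [3/10 0 8/5 0; 0 1 0 0; 2/5 0 -6/5 0; 0 0 0 1]
T4·…·T1 = [3/10 0 8/5 0; 8/25 -3/5 -24/25 0; -6/25 -4/5 18/25 0; 0 0 0 1]

T = [3/10 0 8/5 0; 8/25 -3/5 -24/25 0; -6/25 -4/5 18/25 0; 0 0 0 1]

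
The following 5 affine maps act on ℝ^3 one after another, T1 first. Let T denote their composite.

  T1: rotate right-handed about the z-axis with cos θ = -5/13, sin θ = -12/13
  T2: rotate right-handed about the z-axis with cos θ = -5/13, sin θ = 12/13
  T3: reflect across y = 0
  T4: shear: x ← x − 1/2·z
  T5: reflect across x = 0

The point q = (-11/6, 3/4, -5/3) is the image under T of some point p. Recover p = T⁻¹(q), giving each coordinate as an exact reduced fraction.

T1 = [-5/13 12/13 0 0; -12/13 -5/13 0 0; 0 0 1 0; 0 0 0 1]
T2·T1 = [1 0 0 0; 0 1 0 0; 0 0 1 0; 0 0 0 1]
T3·…·T1 = [1 0 0 0; 0 -1 0 0; 0 0 1 0; 0 0 0 1]
T4·…·T1 = [1 0 -1/2 0; 0 -1 0 0; 0 0 1 0; 0 0 0 1]
T5·…·T1 = [-1 0 1/2 0; 0 -1 0 0; 0 0 1 0; 0 0 0 1]
det M = 1; M⁻¹ = [-1 0 1/2 0; 0 -1 0 0; 0 0 1 0; 0 0 0 1]
M⁻¹ · (-11/6, 3/4, -5/3)ᵀ = (1, -3/4, -5/3)ᵀ

p = (1, -3/4, -5/3)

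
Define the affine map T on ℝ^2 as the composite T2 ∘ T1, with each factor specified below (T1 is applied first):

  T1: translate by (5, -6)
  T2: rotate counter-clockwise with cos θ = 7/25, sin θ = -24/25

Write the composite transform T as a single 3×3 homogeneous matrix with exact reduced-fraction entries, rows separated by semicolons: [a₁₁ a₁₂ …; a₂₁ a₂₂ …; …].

T1 = [1 0 5; 0 1 -6; 0 0 1]
T2·T1 = [7/25 24/25 -109/25; -24/25 7/25 -162/25; 0 0 1]

T = [7/25 24/25 -109/25; -24/25 7/25 -162/25; 0 0 1]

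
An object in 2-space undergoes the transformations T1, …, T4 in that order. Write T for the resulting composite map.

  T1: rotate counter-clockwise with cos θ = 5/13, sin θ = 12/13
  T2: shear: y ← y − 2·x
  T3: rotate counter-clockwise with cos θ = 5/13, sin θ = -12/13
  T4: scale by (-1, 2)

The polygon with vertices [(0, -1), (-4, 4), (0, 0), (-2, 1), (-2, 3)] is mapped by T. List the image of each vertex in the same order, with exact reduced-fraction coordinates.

image vertices: (288/169, -578/169), (-956/169, 2712/169), (0, 0), (-190/169, 778/169), (-766/169, 1934/169)

T1 rotate counter-clockwise with cos θ = 5/13, sin θ = 12/13: (0, -1) → (12/13, -5/13); (-4, 4) → (-68/13, -28/13); (0, 0) → (0, 0); (-2, 1) → (-22/13, -19/13); (-2, 3) → (-46/13, -9/13)
T2 shear: y ← y − 2·x: (12/13, -5/13) → (12/13, -29/13); (-68/13, -28/13) → (-68/13, 108/13); (0, 0) → (0, 0); (-22/13, -19/13) → (-22/13, 25/13); (-46/13, -9/13) → (-46/13, 83/13)
T3 rotate counter-clockwise with cos θ = 5/13, sin θ = -12/13: (12/13, -29/13) → (-288/169, -289/169); (-68/13, 108/13) → (956/169, 1356/169); (0, 0) → (0, 0); (-22/13, 25/13) → (190/169, 389/169); (-46/13, 83/13) → (766/169, 967/169)
T4 scale by (-1, 2): (-288/169, -289/169) → (288/169, -578/169); (956/169, 1356/169) → (-956/169, 2712/169); (0, 0) → (0, 0); (190/169, 389/169) → (-190/169, 778/169); (766/169, 967/169) → (-766/169, 1934/169)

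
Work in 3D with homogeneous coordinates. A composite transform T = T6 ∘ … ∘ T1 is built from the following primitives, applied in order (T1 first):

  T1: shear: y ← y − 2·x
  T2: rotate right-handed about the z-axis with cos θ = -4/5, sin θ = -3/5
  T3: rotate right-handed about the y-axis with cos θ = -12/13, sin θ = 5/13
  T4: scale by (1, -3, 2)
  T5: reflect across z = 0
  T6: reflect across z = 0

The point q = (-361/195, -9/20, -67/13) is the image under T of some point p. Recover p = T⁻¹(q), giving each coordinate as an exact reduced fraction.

T1 = [1 0 0 0; -2 1 0 0; 0 0 1 0; 0 0 0 1]
T2·T1 = [-2 3/5 0 0; 1 -4/5 0 0; 0 0 1 0; 0 0 0 1]
T3·…·T1 = [24/13 -36/65 5/13 0; 1 -4/5 0 0; 10/13 -3/13 -12/13 0; 0 0 0 1]
T4·…·T1 = [24/13 -36/65 5/13 0; -3 12/5 0 0; 20/13 -6/13 -24/13 0; 0 0 0 1]
T5·…·T1 = [24/13 -36/65 5/13 0; -3 12/5 0 0; -20/13 6/13 24/13 0; 0 0 0 1]
T6·…·T1 = [24/13 -36/65 5/13 0; -3 12/5 0 0; 20/13 -6/13 -24/13 0; 0 0 0 1]
det M = -6; M⁻¹ = [48/65 1/5 2/13 0; 12/13 2/3 5/26 0; 5/13 0 -6/13 0; 0 0 0 1]
M⁻¹ · (-361/195, -9/20, -67/13)ᵀ = (-9/4, -3, 5/3)ᵀ

p = (-9/4, -3, 5/3)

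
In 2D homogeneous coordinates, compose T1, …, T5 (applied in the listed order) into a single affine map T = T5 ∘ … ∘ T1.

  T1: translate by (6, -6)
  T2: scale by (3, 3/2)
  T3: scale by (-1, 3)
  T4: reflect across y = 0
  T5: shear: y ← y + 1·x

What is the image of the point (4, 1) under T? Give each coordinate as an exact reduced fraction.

T1 translate by (6, -6): (4, 1) → (10, -5)
T2 scale by (3, 3/2): (10, -5) → (30, -15/2)
T3 scale by (-1, 3): (30, -15/2) → (-30, -45/2)
T4 reflect across y = 0: (-30, -45/2) → (-30, 45/2)
T5 shear: y ← y + 1·x: (-30, 45/2) → (-30, -15/2)

T(p) = (-30, -15/2)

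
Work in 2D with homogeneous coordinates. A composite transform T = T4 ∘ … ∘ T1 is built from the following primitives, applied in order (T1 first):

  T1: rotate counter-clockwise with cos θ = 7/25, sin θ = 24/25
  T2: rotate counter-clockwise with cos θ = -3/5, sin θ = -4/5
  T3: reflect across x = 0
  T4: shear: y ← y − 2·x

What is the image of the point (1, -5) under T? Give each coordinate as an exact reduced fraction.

T(p) = (17/5, -53/5)

T1 rotate counter-clockwise with cos θ = 7/25, sin θ = 24/25: (1, -5) → (127/25, -11/25)
T2 rotate counter-clockwise with cos θ = -3/5, sin θ = -4/5: (127/25, -11/25) → (-17/5, -19/5)
T3 reflect across x = 0: (-17/5, -19/5) → (17/5, -19/5)
T4 shear: y ← y − 2·x: (17/5, -19/5) → (17/5, -53/5)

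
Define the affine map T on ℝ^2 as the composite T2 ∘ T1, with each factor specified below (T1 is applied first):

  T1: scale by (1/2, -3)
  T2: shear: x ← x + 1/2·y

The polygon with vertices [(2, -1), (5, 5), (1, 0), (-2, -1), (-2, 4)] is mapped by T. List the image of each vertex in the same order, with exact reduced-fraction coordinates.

image vertices: (5/2, 3), (-5, -15), (1/2, 0), (1/2, 3), (-7, -12)

T1 scale by (1/2, -3): (2, -1) → (1, 3); (5, 5) → (5/2, -15); (1, 0) → (1/2, 0); (-2, -1) → (-1, 3); (-2, 4) → (-1, -12)
T2 shear: x ← x + 1/2·y: (1, 3) → (5/2, 3); (5/2, -15) → (-5, -15); (1/2, 0) → (1/2, 0); (-1, 3) → (1/2, 3); (-1, -12) → (-7, -12)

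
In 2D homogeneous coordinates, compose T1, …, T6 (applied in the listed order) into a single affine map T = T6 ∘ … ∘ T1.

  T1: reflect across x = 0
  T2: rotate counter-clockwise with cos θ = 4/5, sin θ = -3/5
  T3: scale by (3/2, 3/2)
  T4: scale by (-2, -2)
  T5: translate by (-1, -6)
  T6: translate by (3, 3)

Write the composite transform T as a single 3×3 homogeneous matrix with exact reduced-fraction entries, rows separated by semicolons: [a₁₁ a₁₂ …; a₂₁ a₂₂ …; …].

T1 = [-1 0 0; 0 1 0; 0 0 1]
T2·T1 = [-4/5 3/5 0; 3/5 4/5 0; 0 0 1]
T3·…·T1 = [-6/5 9/10 0; 9/10 6/5 0; 0 0 1]
T4·…·T1 = [12/5 -9/5 0; -9/5 -12/5 0; 0 0 1]
T5·…·T1 = [12/5 -9/5 -1; -9/5 -12/5 -6; 0 0 1]
T6·…·T1 = [12/5 -9/5 2; -9/5 -12/5 -3; 0 0 1]

T = [12/5 -9/5 2; -9/5 -12/5 -3; 0 0 1]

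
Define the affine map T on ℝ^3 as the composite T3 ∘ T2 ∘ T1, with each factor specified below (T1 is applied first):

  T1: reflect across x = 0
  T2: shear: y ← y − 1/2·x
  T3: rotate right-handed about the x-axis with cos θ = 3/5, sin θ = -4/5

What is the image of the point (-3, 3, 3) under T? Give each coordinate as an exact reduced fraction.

T1 reflect across x = 0: (-3, 3, 3) → (3, 3, 3)
T2 shear: y ← y − 1/2·x: (3, 3, 3) → (3, 3/2, 3)
T3 rotate right-handed about the x-axis with cos θ = 3/5, sin θ = -4/5: (3, 3/2, 3) → (3, 33/10, 3/5)

T(p) = (3, 33/10, 3/5)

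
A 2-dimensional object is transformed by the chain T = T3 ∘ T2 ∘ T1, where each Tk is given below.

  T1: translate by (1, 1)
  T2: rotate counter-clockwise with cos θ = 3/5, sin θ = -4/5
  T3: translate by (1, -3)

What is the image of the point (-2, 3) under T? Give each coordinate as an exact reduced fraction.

T(p) = (18/5, 1/5)

T1 translate by (1, 1): (-2, 3) → (-1, 4)
T2 rotate counter-clockwise with cos θ = 3/5, sin θ = -4/5: (-1, 4) → (13/5, 16/5)
T3 translate by (1, -3): (13/5, 16/5) → (18/5, 1/5)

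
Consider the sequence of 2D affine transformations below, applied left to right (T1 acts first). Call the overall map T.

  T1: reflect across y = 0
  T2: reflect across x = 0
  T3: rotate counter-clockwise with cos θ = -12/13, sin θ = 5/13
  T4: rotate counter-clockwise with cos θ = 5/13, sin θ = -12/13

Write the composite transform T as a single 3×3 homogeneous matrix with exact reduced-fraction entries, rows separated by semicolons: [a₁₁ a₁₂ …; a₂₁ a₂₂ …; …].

T = [0 1 0; -1 0 0; 0 0 1]

T1 = [1 0 0; 0 -1 0; 0 0 1]
T2·T1 = [-1 0 0; 0 -1 0; 0 0 1]
T3·…·T1 = [12/13 5/13 0; -5/13 12/13 0; 0 0 1]
T4·…·T1 = [0 1 0; -1 0 0; 0 0 1]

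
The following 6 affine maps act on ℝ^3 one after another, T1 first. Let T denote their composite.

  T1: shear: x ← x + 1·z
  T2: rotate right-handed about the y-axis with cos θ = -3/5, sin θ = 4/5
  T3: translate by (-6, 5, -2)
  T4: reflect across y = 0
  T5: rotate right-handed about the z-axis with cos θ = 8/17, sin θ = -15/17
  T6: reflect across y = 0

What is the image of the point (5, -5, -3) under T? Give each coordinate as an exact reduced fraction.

T1 shear: x ← x + 1·z: (5, -5, -3) → (2, -5, -3)
T2 rotate right-handed about the y-axis with cos θ = -3/5, sin θ = 4/5: (2, -5, -3) → (-18/5, -5, 1/5)
T3 translate by (-6, 5, -2): (-18/5, -5, 1/5) → (-48/5, 0, -9/5)
T4 reflect across y = 0: (-48/5, 0, -9/5) → (-48/5, 0, -9/5)
T5 rotate right-handed about the z-axis with cos θ = 8/17, sin θ = -15/17: (-48/5, 0, -9/5) → (-384/85, 144/17, -9/5)
T6 reflect across y = 0: (-384/85, 144/17, -9/5) → (-384/85, -144/17, -9/5)

T(p) = (-384/85, -144/17, -9/5)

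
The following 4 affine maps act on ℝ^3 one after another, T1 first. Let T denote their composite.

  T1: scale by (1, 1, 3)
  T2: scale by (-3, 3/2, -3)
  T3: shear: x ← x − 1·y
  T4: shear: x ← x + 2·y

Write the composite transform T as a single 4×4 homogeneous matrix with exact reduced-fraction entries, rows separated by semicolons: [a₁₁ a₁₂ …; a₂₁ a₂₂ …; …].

T = [-3 3/2 0 0; 0 3/2 0 0; 0 0 -9 0; 0 0 0 1]

T1 = [1 0 0 0; 0 1 0 0; 0 0 3 0; 0 0 0 1]
T2·T1 = [-3 0 0 0; 0 3/2 0 0; 0 0 -9 0; 0 0 0 1]
T3·…·T1 = [-3 -3/2 0 0; 0 3/2 0 0; 0 0 -9 0; 0 0 0 1]
T4·…·T1 = [-3 3/2 0 0; 0 3/2 0 0; 0 0 -9 0; 0 0 0 1]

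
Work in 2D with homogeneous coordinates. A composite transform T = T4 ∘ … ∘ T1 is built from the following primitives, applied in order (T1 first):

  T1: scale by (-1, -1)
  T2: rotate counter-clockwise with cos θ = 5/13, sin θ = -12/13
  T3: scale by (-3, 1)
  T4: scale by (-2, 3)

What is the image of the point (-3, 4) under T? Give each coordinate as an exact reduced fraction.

T(p) = (-198/13, -168/13)

T1 scale by (-1, -1): (-3, 4) → (3, -4)
T2 rotate counter-clockwise with cos θ = 5/13, sin θ = -12/13: (3, -4) → (-33/13, -56/13)
T3 scale by (-3, 1): (-33/13, -56/13) → (99/13, -56/13)
T4 scale by (-2, 3): (99/13, -56/13) → (-198/13, -168/13)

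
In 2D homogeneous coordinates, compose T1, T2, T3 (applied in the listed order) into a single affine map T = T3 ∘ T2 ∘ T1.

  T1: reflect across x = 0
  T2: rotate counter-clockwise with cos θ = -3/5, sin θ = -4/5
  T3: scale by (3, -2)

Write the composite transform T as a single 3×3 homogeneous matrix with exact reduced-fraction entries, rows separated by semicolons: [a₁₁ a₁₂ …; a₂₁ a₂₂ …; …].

T = [9/5 12/5 0; -8/5 6/5 0; 0 0 1]

T1 = [-1 0 0; 0 1 0; 0 0 1]
T2·T1 = [3/5 4/5 0; 4/5 -3/5 0; 0 0 1]
T3·…·T1 = [9/5 12/5 0; -8/5 6/5 0; 0 0 1]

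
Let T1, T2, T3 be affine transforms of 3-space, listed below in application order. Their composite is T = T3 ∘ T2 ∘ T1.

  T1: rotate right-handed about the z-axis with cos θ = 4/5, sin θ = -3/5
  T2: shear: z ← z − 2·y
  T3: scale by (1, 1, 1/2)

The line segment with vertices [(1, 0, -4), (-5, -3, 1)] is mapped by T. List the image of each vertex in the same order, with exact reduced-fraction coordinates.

image vertices: (4/5, -3/5, -7/5), (-29/5, 3/5, -1/10)

T1 rotate right-handed about the z-axis with cos θ = 4/5, sin θ = -3/5: (1, 0, -4) → (4/5, -3/5, -4); (-5, -3, 1) → (-29/5, 3/5, 1)
T2 shear: z ← z − 2·y: (4/5, -3/5, -4) → (4/5, -3/5, -14/5); (-29/5, 3/5, 1) → (-29/5, 3/5, -1/5)
T3 scale by (1, 1, 1/2): (4/5, -3/5, -14/5) → (4/5, -3/5, -7/5); (-29/5, 3/5, -1/5) → (-29/5, 3/5, -1/10)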